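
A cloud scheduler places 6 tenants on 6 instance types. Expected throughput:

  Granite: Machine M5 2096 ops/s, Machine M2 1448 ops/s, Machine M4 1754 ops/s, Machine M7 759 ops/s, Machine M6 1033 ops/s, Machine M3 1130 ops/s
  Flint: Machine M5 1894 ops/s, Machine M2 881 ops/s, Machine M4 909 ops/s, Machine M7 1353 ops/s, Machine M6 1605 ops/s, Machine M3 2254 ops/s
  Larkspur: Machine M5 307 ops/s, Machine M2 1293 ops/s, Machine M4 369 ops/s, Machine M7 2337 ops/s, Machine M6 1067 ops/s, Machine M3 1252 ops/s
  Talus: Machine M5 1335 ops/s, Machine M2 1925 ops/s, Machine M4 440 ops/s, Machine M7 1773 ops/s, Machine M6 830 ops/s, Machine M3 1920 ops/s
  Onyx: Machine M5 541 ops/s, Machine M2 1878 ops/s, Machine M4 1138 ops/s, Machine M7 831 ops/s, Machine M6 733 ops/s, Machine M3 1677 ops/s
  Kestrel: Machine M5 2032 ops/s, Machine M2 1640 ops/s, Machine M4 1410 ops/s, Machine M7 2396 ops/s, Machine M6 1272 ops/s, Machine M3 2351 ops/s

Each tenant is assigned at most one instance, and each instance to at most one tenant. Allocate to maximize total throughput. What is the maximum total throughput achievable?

Maximum total: 11526 ops/s

Optimal: Granite→Machine M4 (1754 ops/s), Flint→Machine M6 (1605 ops/s), Larkspur→Machine M7 (2337 ops/s), Talus→Machine M3 (1920 ops/s), Onyx→Machine M2 (1878 ops/s), Kestrel→Machine M5 (2032 ops/s) — total 1754+1605+2337+1920+1878+2032 = 11526 ops/s.
Max-entry greedy (repeatedly take the single best remaining cell) gives 10876 ops/s, worse by 650.
Checked against all permutations: 11526 ops/s is optimal.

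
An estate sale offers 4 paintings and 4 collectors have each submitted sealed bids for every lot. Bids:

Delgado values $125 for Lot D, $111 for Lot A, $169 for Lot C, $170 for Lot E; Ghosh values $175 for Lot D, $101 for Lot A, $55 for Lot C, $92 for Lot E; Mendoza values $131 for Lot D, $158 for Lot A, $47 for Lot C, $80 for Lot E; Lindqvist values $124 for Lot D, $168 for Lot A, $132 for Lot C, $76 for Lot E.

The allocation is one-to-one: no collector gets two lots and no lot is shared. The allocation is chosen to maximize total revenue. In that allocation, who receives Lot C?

This is the linear assignment problem.
Optimal: Delgado→Lot E ($170), Ghosh→Lot D ($175), Mendoza→Lot A ($158), Lindqvist→Lot C ($132) — total 170+175+158+132 = $635.
Column-greedy (each lot in turn goes to its best remaining collector) gives $592, worse by 43.
Lindqvist's own top lot is Lot A ($168), but forcing Lindqvist→Lot A and reassigning the rest optimally gives only $592 — worse by 43.

Lindqvist receives Lot C.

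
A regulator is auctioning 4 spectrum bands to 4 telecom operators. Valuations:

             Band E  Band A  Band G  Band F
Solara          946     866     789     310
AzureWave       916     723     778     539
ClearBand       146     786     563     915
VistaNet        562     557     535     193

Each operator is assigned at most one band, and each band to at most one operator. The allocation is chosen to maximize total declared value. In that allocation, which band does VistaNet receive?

Optimal: Solara→Band A ($866M), AzureWave→Band E ($916M), ClearBand→Band F ($915M), VistaNet→Band G ($535M) — total 866+916+915+535 = $3232M.
Row-greedy (each operator in turn takes its best remaining band) gives $3196M, worse by 36.
VistaNet's own top band is Band E ($562M), but forcing VistaNet→Band E and reassigning the rest optimally gives only $3121M — worse by 111.

VistaNet receives Band G.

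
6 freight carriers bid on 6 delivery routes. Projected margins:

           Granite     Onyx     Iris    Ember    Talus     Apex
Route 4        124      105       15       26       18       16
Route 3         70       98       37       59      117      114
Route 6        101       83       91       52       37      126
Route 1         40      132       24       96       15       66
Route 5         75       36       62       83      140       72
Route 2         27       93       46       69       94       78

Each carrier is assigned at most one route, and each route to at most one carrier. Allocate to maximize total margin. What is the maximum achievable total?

This is a one-to-one assignment (maximum-weight bipartite matching).
Optimal: Granite→Route 4 ($124k), Onyx→Route 1 ($132k), Iris→Route 6 ($91k), Ember→Route 2 ($69k), Talus→Route 5 ($140k), Apex→Route 3 ($114k) — total 124+132+91+69+140+114 = $670k.
Row-greedy (each carrier in turn takes its best remaining route) gives $625k, worse by 45.
Checked against all permutations: $670k is optimal.

Maximum total: $670k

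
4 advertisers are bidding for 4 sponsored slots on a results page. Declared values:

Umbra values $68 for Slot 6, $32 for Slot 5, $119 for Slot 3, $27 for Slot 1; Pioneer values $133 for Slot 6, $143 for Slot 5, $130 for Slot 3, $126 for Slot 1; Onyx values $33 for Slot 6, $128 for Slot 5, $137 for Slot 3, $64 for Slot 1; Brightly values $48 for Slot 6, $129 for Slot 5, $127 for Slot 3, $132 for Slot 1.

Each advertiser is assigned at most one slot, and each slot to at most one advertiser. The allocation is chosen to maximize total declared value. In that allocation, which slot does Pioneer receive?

Pioneer receives Slot 6.

Optimal: Umbra→Slot 3 ($119), Pioneer→Slot 6 ($133), Onyx→Slot 5 ($128), Brightly→Slot 1 ($132) — total 119+133+128+132 = $512.
Row-greedy (each advertiser in turn takes its best remaining slot) gives $374, worse by 138.
Every other assignment is strictly worse.
Pioneer's own top slot is Slot 5 ($143), but forcing Pioneer→Slot 5 and reassigning the rest optimally gives only $480 — worse by 32.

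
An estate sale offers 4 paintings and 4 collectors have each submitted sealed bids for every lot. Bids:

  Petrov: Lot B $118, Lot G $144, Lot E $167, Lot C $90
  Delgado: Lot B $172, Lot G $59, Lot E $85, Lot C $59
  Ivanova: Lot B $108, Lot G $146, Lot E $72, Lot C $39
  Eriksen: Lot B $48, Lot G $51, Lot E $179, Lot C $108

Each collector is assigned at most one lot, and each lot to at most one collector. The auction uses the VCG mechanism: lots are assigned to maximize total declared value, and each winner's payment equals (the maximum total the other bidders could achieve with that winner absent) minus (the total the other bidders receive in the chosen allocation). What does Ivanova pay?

Ivanova pays $48.

Efficient allocation: Petrov→Lot E ($167), Delgado→Lot B ($172), Ivanova→Lot G ($146), Eriksen→Lot C ($108); total welfare W = $593.
Ivanova receives Lot G at value $146, so the others get W − 146 = $447.
Without Ivanova: best allocation of the remaining 3 bidders over all 4 lots is Petrov→Lot G ($144), Delgado→Lot B ($172), Eriksen→Lot E ($179), total $495.
VCG payment = (others' best without Ivanova) − (others' welfare with Ivanova) = 495 − 447 = $48.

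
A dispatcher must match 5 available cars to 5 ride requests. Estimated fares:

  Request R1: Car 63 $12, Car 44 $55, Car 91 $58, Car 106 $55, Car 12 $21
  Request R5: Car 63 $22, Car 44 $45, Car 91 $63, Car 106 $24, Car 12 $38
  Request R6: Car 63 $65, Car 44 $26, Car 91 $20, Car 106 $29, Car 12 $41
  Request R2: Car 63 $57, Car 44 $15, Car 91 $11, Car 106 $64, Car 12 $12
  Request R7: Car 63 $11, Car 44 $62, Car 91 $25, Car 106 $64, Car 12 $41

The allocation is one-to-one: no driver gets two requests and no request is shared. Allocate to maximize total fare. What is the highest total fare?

This is a one-to-one assignment (maximum-weight bipartite matching).
Optimal: Car 63→Request R6 ($65), Car 44→Request R1 ($55), Car 91→Request R5 ($63), Car 106→Request R2 ($64), Car 12→Request R7 ($41) — total 65+55+63+64+41 = $288.
Column-greedy (each request in turn goes to its best remaining driver) gives $273, worse by 15.
Next-best assignment: Car 63→Request R6, Car 44→Request R7, Car 91→Request R1, Car 106→Request R2, Car 12→Request R5 = $287.
Swapping Car 91↔Car 12 (Car 91→Request R7 $25, Car 12→Request R5 $38) loses 41.
No other one-to-one assignment exceeds $288.

Max total: $288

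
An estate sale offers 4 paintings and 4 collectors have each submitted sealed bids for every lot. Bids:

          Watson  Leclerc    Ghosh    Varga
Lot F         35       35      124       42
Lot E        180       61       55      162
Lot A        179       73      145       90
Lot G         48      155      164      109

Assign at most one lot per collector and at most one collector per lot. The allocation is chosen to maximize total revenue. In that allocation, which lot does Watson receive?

This is the linear assignment problem.
Optimal: Watson→Lot A ($179), Leclerc→Lot G ($155), Ghosh→Lot F ($124), Varga→Lot E ($162) — total 179+155+124+162 = $620.
Column-greedy (each lot in turn goes to its best remaining collector) gives $549, worse by 71.
Every other assignment is strictly worse.
Watson's own top lot is Lot E ($180), but forcing Watson→Lot E and reassigning the rest optimally gives only $549 — worse by 71.

Watson receives Lot A.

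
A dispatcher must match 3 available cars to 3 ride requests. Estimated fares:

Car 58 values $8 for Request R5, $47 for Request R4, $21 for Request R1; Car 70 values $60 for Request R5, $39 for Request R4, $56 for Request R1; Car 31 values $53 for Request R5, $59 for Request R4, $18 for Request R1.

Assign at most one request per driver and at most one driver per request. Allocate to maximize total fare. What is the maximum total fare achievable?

Optimal: Car 58→Request R4 ($47), Car 70→Request R1 ($56), Car 31→Request R5 ($53) — total 47+56+53 = $156.
Max-entry greedy (repeatedly take the single best remaining cell) gives $140, worse by 16.
Swapping Car 58↔Car 70 (Car 58→Request R1 $21, Car 70→Request R4 $39) loses 43.

Maximum total: $156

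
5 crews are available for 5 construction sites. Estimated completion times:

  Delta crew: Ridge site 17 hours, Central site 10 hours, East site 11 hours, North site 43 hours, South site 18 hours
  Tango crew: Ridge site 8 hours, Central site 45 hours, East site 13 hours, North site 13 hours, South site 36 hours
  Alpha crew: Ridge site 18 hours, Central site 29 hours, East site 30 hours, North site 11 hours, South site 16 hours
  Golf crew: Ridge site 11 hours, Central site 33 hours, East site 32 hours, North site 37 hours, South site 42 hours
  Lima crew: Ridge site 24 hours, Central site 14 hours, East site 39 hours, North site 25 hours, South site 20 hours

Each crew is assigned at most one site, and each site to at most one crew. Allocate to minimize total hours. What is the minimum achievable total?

Min total: 65 hours

Optimal: Delta crew→Central site (10 hours), Tango crew→East site (13 hours), Alpha crew→North site (11 hours), Golf crew→Ridge site (11 hours), Lima crew→South site (20 hours) — total 10+13+11+11+20 = 65 hours.
Row-greedy (each crew in turn takes its cheapest remaining site) gives 81 hours, worse by 16.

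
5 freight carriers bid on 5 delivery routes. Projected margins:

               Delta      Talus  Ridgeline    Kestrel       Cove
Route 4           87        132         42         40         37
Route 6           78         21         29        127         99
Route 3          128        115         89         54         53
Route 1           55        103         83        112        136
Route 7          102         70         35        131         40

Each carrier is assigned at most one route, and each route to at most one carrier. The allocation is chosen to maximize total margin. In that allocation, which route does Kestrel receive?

Treat this as an assignment problem: match each carrier to one route.
Optimal: Delta→Route 7 ($102k), Talus→Route 4 ($132k), Ridgeline→Route 3 ($89k), Kestrel→Route 6 ($127k), Cove→Route 1 ($136k) — total 102+132+89+127+136 = $586k.
Max-entry greedy (repeatedly take the single best remaining cell) gives $556k, worse by 30.
Next-best assignment: Delta→Route 3, Talus→Route 4, Ridgeline→Route 1, Kestrel→Route 7, Cove→Route 6 = $573k.
No other one-to-one assignment exceeds $586k.
Kestrel's own top route is Route 7 ($131k), but forcing Kestrel→Route 7 and reassigning the rest optimally gives only $573k — worse by 13.

Kestrel receives Route 6.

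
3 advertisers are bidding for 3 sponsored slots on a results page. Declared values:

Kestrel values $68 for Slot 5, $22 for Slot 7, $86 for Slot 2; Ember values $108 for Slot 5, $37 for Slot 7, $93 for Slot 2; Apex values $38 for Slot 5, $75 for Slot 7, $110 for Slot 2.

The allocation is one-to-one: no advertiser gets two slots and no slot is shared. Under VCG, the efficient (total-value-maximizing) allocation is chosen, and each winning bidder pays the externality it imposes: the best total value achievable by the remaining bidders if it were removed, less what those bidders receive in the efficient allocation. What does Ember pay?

Efficient allocation: Kestrel→Slot 2 ($86), Ember→Slot 5 ($108), Apex→Slot 7 ($75); total welfare W = $269.
Ember receives Slot 5 at value $108, so the others get W − 108 = $161.
Without Ember: best allocation of the remaining 2 bidders over all 3 slots is Kestrel→Slot 5 ($68), Apex→Slot 2 ($110), total $178.
VCG payment = (others' best without Ember) − (others' welfare with Ember) = 178 − 161 = $17.

Ember pays $17.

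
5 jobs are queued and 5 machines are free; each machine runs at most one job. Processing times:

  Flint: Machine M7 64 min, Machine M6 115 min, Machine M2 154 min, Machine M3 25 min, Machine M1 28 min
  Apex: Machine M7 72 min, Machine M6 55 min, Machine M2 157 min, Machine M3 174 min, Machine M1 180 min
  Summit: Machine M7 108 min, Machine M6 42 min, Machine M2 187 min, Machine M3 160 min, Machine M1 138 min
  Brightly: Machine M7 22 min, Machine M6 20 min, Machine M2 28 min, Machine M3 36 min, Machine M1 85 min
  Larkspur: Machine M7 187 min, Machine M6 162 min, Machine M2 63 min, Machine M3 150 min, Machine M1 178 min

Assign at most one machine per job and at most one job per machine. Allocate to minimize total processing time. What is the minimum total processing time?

Treat this as an assignment problem: match each job to one machine.
Optimal: Flint→Machine M1 (28 min), Apex→Machine M7 (72 min), Summit→Machine M6 (42 min), Brightly→Machine M3 (36 min), Larkspur→Machine M2 (63 min) — total 28+72+42+36+63 = 241 min.
Min-entry greedy (repeatedly take the single cheapest remaining cell) gives 318 min, worse by 77.
No other one-to-one assignment undercuts 241 min.

Minimum total: 241 min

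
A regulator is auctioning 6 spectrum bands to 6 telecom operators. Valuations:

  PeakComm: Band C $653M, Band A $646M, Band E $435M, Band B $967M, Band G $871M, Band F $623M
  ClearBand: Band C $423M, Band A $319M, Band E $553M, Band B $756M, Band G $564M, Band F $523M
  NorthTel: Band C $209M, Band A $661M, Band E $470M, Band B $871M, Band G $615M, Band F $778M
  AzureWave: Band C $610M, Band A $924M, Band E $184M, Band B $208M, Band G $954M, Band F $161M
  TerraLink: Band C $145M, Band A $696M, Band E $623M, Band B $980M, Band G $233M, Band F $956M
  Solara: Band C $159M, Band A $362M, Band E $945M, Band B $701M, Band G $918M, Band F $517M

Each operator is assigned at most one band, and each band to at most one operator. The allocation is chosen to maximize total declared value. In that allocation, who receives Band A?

Optimal: PeakComm→Band G ($871M), ClearBand→Band C ($423M), NorthTel→Band B ($871M), AzureWave→Band A ($924M), TerraLink→Band F ($956M), Solara→Band E ($945M) — total 871+423+871+924+956+945 = $4990M.
Column-greedy (each band in turn goes to its best remaining operator) gives $4640M, worse by 350.
Swapping PeakComm↔TerraLink (PeakComm→Band F $623M, TerraLink→Band G $233M) loses 971.
No other one-to-one assignment exceeds $4990M.
AzureWave's own top band is Band G ($954M), but forcing AzureWave→Band G and reassigning the rest optimally gives only $4925M — worse by 65.

AzureWave receives Band A.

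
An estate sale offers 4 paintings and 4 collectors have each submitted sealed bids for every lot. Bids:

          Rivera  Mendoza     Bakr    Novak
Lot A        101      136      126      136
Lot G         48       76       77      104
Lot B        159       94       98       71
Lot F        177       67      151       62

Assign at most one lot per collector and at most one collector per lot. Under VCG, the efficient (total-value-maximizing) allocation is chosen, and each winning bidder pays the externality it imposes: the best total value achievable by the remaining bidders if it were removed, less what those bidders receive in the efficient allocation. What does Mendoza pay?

Mendoza pays $32.

Efficient allocation: Rivera→Lot B ($159), Mendoza→Lot A ($136), Bakr→Lot F ($151), Novak→Lot G ($104); total welfare W = $550.
Mendoza receives Lot A at value $136, so the others get W − 136 = $414.
Without Mendoza: best allocation of the remaining 3 bidders over all 4 lots is Rivera→Lot B ($159), Bakr→Lot F ($151), Novak→Lot A ($136), total $446.
VCG payment = (others' best without Mendoza) − (others' welfare with Mendoza) = 446 − 414 = $32.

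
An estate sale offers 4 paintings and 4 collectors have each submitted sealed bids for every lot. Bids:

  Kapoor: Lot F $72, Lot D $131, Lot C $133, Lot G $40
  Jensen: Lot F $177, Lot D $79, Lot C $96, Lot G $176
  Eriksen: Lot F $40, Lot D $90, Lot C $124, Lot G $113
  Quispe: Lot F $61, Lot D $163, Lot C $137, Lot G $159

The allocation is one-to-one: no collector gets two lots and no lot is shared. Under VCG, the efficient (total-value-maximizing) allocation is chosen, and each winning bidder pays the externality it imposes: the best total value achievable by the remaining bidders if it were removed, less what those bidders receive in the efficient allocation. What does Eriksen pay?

Efficient allocation: Kapoor→Lot D ($131), Jensen→Lot F ($177), Eriksen→Lot C ($124), Quispe→Lot G ($159); total welfare W = $591.
Eriksen receives Lot C at value $124, so the others get W − 124 = $467.
Without Eriksen: best allocation of the remaining 3 bidders over all 4 lots is Kapoor→Lot C ($133), Jensen→Lot F ($177), Quispe→Lot D ($163), total $473.
VCG payment = (others' best without Eriksen) − (others' welfare with Eriksen) = 473 − 467 = $6.

Eriksen pays $6.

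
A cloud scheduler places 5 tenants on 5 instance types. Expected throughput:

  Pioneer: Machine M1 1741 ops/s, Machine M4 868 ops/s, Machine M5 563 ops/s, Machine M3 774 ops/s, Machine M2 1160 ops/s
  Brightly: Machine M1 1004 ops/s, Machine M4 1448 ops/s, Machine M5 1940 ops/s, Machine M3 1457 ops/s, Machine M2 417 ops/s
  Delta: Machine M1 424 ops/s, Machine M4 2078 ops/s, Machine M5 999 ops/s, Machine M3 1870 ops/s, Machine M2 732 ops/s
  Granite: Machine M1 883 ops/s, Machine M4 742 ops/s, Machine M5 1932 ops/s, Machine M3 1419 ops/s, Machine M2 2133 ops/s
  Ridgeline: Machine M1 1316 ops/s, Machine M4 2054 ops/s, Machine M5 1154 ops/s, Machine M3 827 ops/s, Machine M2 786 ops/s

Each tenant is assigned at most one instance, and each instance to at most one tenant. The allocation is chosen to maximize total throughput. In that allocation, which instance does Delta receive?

Delta receives Machine M3.

Optimal: Pioneer→Machine M1 (1741 ops/s), Brightly→Machine M5 (1940 ops/s), Delta→Machine M3 (1870 ops/s), Granite→Machine M2 (2133 ops/s), Ridgeline→Machine M4 (2054 ops/s) — total 1741+1940+1870+2133+2054 = 9738 ops/s.
Row-greedy (each tenant in turn takes its best remaining instance) gives 8719 ops/s, worse by 1019.
Next-best assignment: Pioneer→Machine M1, Brightly→Machine M5, Delta→Machine M4, Granite→Machine M2, Ridgeline→Machine M3 = 8719 ops/s.
Swapping Delta↔Pioneer (Delta→Machine M1 424 ops/s, Pioneer→Machine M3 774 ops/s) loses 2413.
No other one-to-one assignment exceeds 9738 ops/s.
Delta's own top instance is Machine M4 (2078 ops/s), but forcing Delta→Machine M4 and reassigning the rest optimally gives only 8719 ops/s — worse by 1019.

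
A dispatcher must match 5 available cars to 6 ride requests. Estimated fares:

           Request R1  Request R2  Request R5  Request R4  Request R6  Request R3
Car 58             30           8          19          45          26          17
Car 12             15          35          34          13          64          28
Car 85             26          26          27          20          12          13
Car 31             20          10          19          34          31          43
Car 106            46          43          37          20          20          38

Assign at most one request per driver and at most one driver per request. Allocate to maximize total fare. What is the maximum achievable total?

Optimal: Car 58→Request R4 ($45), Car 12→Request R6 ($64), Car 85→Request R5 ($27), Car 31→Request R3 ($43), Car 106→Request R1 ($46) — total 45+64+27+43+46 = $225.
Column-greedy (each request in turn goes to its best remaining driver) gives $184, worse by 41.
Next-best assignment: Car 58→Request R4, Car 12→Request R6, Car 85→Request R2, Car 31→Request R3, Car 106→Request R1 = $224.

Maximum total: $225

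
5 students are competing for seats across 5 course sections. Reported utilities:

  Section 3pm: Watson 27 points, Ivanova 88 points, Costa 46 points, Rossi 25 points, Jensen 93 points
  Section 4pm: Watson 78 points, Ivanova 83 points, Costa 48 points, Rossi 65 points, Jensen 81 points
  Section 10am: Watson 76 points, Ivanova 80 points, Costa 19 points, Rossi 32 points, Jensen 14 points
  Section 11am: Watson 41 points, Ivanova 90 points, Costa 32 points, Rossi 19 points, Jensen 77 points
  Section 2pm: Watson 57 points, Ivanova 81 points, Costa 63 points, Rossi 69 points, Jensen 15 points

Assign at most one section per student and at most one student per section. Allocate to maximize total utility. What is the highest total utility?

Max total: 387 points

Optimal: Watson→Section 10am (76 points), Ivanova→Section 11am (90 points), Costa→Section 2pm (63 points), Rossi→Section 4pm (65 points), Jensen→Section 3pm (93 points) — total 76+90+63+65+93 = 387 points.
Max-entry greedy (repeatedly take the single best remaining cell) gives 349 points, worse by 38.
Swapping Rossi↔Jensen (Rossi→Section 3pm 25 points, Jensen→Section 4pm 81 points) loses 52.
Checked against all permutations: 387 points is optimal.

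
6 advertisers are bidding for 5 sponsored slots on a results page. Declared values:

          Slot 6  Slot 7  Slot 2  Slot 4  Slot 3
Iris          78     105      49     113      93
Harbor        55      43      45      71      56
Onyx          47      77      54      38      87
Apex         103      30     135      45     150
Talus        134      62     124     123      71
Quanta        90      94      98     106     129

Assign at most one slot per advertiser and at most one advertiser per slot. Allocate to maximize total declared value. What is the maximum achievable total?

Maximum total: $588

This is a one-to-one assignment (maximum-weight bipartite matching).
Optimal: Talus→Slot 6 ($134), Onyx→Slot 7 ($77), Apex→Slot 2 ($135), Iris→Slot 4 ($113), Quanta→Slot 3 ($129) — total 134+77+135+113+129 = $588.
Column-greedy (each slot in turn goes to its best remaining advertiser) gives $567, worse by 21.
No other one-to-one assignment exceeds $588.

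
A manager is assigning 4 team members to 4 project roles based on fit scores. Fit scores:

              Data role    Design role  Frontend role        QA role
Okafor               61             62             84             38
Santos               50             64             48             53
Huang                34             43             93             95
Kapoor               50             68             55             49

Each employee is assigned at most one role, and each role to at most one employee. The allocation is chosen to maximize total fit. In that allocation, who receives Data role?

Treat this as an assignment problem: match each employee to one role.
Optimal: Okafor→Frontend role (84 pts), Santos→Data role (50 pts), Huang→QA role (95 pts), Kapoor→Design role (68 pts) — total 84+50+95+68 = 297 pts.
Column-greedy (each role in turn goes to its best remaining employee) gives 275 pts, worse by 22.
No other one-to-one assignment exceeds 297 pts.
Santos's own top role is Design role (64 pts), but forcing Santos→Design role and reassigning the rest optimally gives only 293 pts — worse by 4.

Santos receives Data role.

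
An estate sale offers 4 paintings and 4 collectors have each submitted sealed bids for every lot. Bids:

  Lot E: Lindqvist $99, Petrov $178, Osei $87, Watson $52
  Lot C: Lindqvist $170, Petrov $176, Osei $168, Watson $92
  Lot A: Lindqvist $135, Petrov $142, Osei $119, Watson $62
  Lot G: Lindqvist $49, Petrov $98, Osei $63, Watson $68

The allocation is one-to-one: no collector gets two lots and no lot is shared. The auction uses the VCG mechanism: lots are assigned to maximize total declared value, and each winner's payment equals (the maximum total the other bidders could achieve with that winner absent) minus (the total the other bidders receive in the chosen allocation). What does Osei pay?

Efficient allocation: Lindqvist→Lot A ($135), Petrov→Lot E ($178), Osei→Lot C ($168), Watson→Lot G ($68); total welfare W = $549.
Osei receives Lot C at value $168, so the others get W − 168 = $381.
Without Osei: best allocation of the remaining 3 bidders over all 4 lots is Lindqvist→Lot C ($170), Petrov→Lot E ($178), Watson→Lot G ($68), total $416.
VCG payment = (others' best without Osei) − (others' welfare with Osei) = 416 − 381 = $35.

Osei pays $35.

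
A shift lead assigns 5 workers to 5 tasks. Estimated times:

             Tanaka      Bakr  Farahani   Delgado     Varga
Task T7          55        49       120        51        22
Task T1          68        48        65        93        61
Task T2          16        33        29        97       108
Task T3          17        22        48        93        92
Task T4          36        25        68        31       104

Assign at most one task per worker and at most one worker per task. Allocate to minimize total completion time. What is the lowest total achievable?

Minimum total: 147 min

Optimal: Tanaka→Task T3 (17 min), Bakr→Task T1 (48 min), Farahani→Task T2 (29 min), Delgado→Task T4 (31 min), Varga→Task T7 (22 min) — total 17+48+29+31+22 = 147 min.
Min-entry greedy (repeatedly take the single cheapest remaining cell) gives 156 min, worse by 9.
Next-best assignment: Tanaka→Task T2, Bakr→Task T3, Farahani→Task T1, Delgado→Task T4, Varga→Task T7 = 156 min.
Swapping Delgado↔Varga (Delgado→Task T7 51 min, Varga→Task T4 104 min) adds 102.
No other one-to-one assignment undercuts 147 min.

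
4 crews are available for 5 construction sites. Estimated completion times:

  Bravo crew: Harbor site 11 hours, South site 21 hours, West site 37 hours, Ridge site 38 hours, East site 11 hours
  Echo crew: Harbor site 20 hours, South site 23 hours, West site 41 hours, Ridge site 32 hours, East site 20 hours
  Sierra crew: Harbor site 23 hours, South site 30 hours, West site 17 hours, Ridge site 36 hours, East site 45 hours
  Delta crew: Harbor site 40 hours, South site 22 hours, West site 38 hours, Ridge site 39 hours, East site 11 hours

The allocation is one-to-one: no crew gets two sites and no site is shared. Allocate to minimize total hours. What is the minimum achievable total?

Optimal: Bravo crew→Harbor site (11 hours), Echo crew→South site (23 hours), Sierra crew→West site (17 hours), Delta crew→East site (11 hours) — total 11+23+17+11 = 62 hours.
Row-greedy (each crew in turn takes its cheapest remaining site) gives 70 hours, worse by 8.
Swapping Delta crew↔Bravo crew (Delta crew→Harbor site 40 hours, Bravo crew→East site 11 hours) adds 29.

Min total: 62 hours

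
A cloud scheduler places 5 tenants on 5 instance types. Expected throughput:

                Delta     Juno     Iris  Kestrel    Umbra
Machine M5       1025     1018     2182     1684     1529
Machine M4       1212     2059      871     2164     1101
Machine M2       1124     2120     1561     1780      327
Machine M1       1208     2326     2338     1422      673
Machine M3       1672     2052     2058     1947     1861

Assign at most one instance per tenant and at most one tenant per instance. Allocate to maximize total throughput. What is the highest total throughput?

Optimal: Delta→Machine M3 (1672 ops/s), Juno→Machine M2 (2120 ops/s), Iris→Machine M1 (2338 ops/s), Kestrel→Machine M4 (2164 ops/s), Umbra→Machine M5 (1529 ops/s) — total 1672+2120+2338+2164+1529 = 9823 ops/s.
Row-greedy (each tenant in turn takes its best remaining instance) gives 8671 ops/s, worse by 1152.
Next-best assignment: Delta→Machine M2, Juno→Machine M1, Iris→Machine M5, Kestrel→Machine M4, Umbra→Machine M3 = 9657 ops/s.

Max total: 9823 ops/s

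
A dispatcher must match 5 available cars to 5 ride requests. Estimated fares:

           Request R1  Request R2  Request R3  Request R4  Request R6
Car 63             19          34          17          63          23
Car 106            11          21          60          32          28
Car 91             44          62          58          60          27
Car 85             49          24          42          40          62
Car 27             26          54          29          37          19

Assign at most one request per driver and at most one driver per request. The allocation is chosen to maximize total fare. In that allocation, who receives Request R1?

Optimal: Car 63→Request R4 ($63), Car 106→Request R3 ($60), Car 91→Request R1 ($44), Car 85→Request R6 ($62), Car 27→Request R2 ($54) — total 63+60+44+62+54 = $283.
Column-greedy (each request in turn goes to its best remaining driver) gives $253, worse by 30.
Swapping Car 106↔Car 63 (Car 106→Request R4 $32, Car 63→Request R3 $17) loses 74.
Car 91's own top request is Request R2 ($62), but forcing Car 91→Request R2 and reassigning the rest optimally gives only $273 — worse by 10.

Car 91 receives Request R1.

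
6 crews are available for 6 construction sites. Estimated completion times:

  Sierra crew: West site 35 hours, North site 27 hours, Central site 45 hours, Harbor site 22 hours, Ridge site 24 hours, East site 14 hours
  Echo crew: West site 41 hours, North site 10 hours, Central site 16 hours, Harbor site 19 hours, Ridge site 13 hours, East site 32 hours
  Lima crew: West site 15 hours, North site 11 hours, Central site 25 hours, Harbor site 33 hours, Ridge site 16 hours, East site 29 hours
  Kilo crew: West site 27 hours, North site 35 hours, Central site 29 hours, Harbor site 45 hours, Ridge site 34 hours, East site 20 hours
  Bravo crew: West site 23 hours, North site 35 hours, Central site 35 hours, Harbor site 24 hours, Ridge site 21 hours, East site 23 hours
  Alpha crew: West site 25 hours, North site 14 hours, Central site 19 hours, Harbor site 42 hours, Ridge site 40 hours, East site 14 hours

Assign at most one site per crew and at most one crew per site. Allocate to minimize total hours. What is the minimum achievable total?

Min total: 107 hours

This is a one-to-one assignment (minimum-cost bipartite matching).
Optimal: Sierra crew→Harbor site (22 hours), Echo crew→North site (10 hours), Lima crew→West site (15 hours), Kilo crew→East site (20 hours), Bravo crew→Ridge site (21 hours), Alpha crew→Central site (19 hours) — total 22+10+15+20+21+19 = 107 hours.
Min-entry greedy (repeatedly take the single cheapest remaining cell) gives 124 hours, worse by 17.
Next-best assignment: Sierra crew→Harbor site, Echo crew→Central site, Lima crew→West site, Kilo crew→East site, Bravo crew→Ridge site, Alpha crew→North site = 108 hours.
Swapping Kilo crew↔Alpha crew (Kilo crew→Central site 29 hours, Alpha crew→East site 14 hours) adds 4.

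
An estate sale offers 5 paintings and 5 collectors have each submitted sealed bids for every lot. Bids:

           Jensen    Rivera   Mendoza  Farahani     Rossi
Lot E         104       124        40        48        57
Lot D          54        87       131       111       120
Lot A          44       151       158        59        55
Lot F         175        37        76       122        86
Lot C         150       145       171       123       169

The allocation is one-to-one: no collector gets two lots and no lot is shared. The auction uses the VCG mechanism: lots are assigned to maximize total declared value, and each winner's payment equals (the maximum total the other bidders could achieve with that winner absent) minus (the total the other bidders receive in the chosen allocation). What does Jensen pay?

Jensen pays $11.

Efficient allocation: Jensen→Lot F ($175), Rivera→Lot E ($124), Mendoza→Lot A ($158), Farahani→Lot D ($111), Rossi→Lot C ($169); total welfare W = $737.
Jensen receives Lot F at value $175, so the others get W − 175 = $562.
Without Jensen: best allocation of the remaining 4 bidders over all 5 lots is Rivera→Lot E ($124), Mendoza→Lot A ($158), Farahani→Lot F ($122), Rossi→Lot C ($169), total $573.
VCG payment = (others' best without Jensen) − (others' welfare with Jensen) = 573 − 562 = $11.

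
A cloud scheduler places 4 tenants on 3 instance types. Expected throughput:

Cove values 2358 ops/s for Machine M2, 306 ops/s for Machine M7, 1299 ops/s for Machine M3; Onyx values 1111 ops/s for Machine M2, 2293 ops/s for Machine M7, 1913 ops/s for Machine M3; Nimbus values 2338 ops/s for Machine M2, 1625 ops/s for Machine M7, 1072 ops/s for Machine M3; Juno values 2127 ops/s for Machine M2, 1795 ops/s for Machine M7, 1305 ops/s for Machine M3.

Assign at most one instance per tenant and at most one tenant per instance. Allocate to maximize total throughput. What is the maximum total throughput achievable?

Optimal: Cove→Machine M2 (2358 ops/s), Juno→Machine M7 (1795 ops/s), Onyx→Machine M3 (1913 ops/s) — total 2358+1795+1913 = 6066 ops/s.
Column-greedy (each instance in turn goes to its best remaining tenant) gives 5956 ops/s, worse by 110.
Checked against all permutations: 6066 ops/s is optimal.

Maximum total: 6066 ops/s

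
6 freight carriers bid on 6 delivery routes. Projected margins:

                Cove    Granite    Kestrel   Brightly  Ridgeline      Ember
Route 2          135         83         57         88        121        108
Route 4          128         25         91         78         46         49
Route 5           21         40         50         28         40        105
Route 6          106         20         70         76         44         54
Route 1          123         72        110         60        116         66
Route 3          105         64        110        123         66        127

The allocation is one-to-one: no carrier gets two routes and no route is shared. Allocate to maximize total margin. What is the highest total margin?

Optimal: Cove→Route 4 ($128k), Granite→Route 2 ($83k), Kestrel→Route 6 ($70k), Brightly→Route 3 ($123k), Ridgeline→Route 1 ($116k), Ember→Route 5 ($105k) — total 128+83+70+123+116+105 = $625k.
Max-entry greedy (repeatedly take the single best remaining cell) gives $585k, worse by 40.
Next-best assignment: Cove→Route 6, Granite→Route 2, Kestrel→Route 4, Brightly→Route 3, Ridgeline→Route 1, Ember→Route 5 = $624k.
No other one-to-one assignment exceeds $625k.

Maximum total: $625k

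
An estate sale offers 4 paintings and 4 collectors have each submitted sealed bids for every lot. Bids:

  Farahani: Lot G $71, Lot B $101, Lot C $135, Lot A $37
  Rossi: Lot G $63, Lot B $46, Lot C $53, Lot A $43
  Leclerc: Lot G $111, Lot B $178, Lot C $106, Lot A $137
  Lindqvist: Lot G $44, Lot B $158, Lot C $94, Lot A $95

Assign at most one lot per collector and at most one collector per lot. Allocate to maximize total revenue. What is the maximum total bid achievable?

Max total: $493

This is a one-to-one assignment (maximum-weight bipartite matching).
Optimal: Farahani→Lot C ($135), Rossi→Lot G ($63), Leclerc→Lot A ($137), Lindqvist→Lot B ($158) — total 135+63+137+158 = $493.
Next-best assignment: Farahani→Lot C, Rossi→Lot G, Leclerc→Lot B, Lindqvist→Lot A = $471.
Swapping Leclerc↔Farahani (Leclerc→Lot C $106, Farahani→Lot A $37) loses 129.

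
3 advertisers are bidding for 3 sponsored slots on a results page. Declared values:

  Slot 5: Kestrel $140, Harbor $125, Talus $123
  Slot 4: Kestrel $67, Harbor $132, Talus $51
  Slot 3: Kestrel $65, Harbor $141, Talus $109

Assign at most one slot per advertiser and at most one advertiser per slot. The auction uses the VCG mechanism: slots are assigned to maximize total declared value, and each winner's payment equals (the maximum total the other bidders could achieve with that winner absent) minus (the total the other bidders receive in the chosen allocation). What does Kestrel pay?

Kestrel pays $23.

Efficient allocation: Kestrel→Slot 5 ($140), Harbor→Slot 4 ($132), Talus→Slot 3 ($109); total welfare W = $381.
Kestrel receives Slot 5 at value $140, so the others get W − 140 = $241.
Without Kestrel: best allocation of the remaining 2 bidders over all 3 slots is Harbor→Slot 3 ($141), Talus→Slot 5 ($123), total $264.
VCG payment = (others' best without Kestrel) − (others' welfare with Kestrel) = 264 − 241 = $23.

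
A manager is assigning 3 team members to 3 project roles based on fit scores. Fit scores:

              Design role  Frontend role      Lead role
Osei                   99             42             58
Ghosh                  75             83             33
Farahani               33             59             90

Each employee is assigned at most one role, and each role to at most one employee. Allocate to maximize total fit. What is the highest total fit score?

Optimal: Osei→Design role (99 pts), Ghosh→Frontend role (83 pts), Farahani→Lead role (90 pts) — total 99+83+90 = 272 pts.
Next-best assignment: Osei→Frontend role, Ghosh→Design role, Farahani→Lead role = 207 pts.
Every other assignment is strictly worse.

Maximum total: 272 pts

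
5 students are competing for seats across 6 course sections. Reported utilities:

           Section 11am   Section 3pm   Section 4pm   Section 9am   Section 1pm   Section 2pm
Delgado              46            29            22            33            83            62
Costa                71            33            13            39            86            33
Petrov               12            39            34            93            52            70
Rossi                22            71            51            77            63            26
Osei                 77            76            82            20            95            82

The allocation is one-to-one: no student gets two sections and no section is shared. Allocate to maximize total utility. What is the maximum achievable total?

Maximum total: 400 points

This is the linear assignment problem.
Optimal: Delgado→Section 1pm (83 points), Costa→Section 11am (71 points), Petrov→Section 9am (93 points), Rossi→Section 3pm (71 points), Osei→Section 4pm (82 points) — total 83+71+93+71+82 = 400 points.
Column-greedy (each section in turn goes to its best remaining student) gives 304 points, worse by 96.
No other one-to-one assignment exceeds 400 points.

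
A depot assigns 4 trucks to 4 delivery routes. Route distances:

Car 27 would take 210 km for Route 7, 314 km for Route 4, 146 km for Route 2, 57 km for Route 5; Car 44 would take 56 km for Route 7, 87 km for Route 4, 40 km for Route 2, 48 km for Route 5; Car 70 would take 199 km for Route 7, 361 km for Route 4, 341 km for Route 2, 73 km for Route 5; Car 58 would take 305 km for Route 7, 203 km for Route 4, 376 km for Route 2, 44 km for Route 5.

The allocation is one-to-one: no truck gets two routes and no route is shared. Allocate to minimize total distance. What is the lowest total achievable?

Minimum total: 476 km

This is a one-to-one assignment (minimum-cost bipartite matching).
Optimal: Car 27→Route 2 (146 km), Car 44→Route 4 (87 km), Car 70→Route 7 (199 km), Car 58→Route 5 (44 km) — total 146+87+199+44 = 476 km.
Min-entry greedy (repeatedly take the single cheapest remaining cell) gives 597 km, worse by 121.
Swapping Car 58↔Car 70 (Car 58→Route 7 305 km, Car 70→Route 5 73 km) adds 135.
Checked against all permutations: 476 km is optimal.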